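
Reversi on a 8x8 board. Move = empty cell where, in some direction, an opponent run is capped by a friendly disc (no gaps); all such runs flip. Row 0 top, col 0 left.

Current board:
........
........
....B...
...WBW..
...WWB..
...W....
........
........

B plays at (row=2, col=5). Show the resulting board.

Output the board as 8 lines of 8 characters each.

Answer: ........
........
....BB..
...WBB..
...WWB..
...W....
........
........

Derivation:
Place B at (2,5); scan 8 dirs for brackets.
Dir NW: first cell '.' (not opp) -> no flip
Dir N: first cell '.' (not opp) -> no flip
Dir NE: first cell '.' (not opp) -> no flip
Dir W: first cell 'B' (not opp) -> no flip
Dir E: first cell '.' (not opp) -> no flip
Dir SW: first cell 'B' (not opp) -> no flip
Dir S: opp run (3,5) capped by B -> flip
Dir SE: first cell '.' (not opp) -> no flip
All flips: (3,5)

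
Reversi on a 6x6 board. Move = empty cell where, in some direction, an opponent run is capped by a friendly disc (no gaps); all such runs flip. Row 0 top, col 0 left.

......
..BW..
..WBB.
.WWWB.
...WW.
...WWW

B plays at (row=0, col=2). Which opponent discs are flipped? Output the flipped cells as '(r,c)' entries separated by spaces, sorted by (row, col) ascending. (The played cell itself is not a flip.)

Answer: (1,3)

Derivation:
Dir NW: edge -> no flip
Dir N: edge -> no flip
Dir NE: edge -> no flip
Dir W: first cell '.' (not opp) -> no flip
Dir E: first cell '.' (not opp) -> no flip
Dir SW: first cell '.' (not opp) -> no flip
Dir S: first cell 'B' (not opp) -> no flip
Dir SE: opp run (1,3) capped by B -> flip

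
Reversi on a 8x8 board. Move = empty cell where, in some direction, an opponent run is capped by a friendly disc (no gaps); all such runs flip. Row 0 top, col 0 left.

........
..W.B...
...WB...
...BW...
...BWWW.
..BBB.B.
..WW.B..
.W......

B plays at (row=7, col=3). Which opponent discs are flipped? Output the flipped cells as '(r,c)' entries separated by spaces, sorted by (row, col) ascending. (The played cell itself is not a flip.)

Dir NW: opp run (6,2), next='.' -> no flip
Dir N: opp run (6,3) capped by B -> flip
Dir NE: first cell '.' (not opp) -> no flip
Dir W: first cell '.' (not opp) -> no flip
Dir E: first cell '.' (not opp) -> no flip
Dir SW: edge -> no flip
Dir S: edge -> no flip
Dir SE: edge -> no flip

Answer: (6,3)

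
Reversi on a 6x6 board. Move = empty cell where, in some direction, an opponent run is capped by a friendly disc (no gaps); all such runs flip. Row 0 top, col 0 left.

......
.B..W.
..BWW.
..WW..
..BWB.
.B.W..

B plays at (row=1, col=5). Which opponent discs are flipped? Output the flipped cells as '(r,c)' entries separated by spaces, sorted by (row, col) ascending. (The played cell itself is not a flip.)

Answer: (2,4) (3,3)

Derivation:
Dir NW: first cell '.' (not opp) -> no flip
Dir N: first cell '.' (not opp) -> no flip
Dir NE: edge -> no flip
Dir W: opp run (1,4), next='.' -> no flip
Dir E: edge -> no flip
Dir SW: opp run (2,4) (3,3) capped by B -> flip
Dir S: first cell '.' (not opp) -> no flip
Dir SE: edge -> no flip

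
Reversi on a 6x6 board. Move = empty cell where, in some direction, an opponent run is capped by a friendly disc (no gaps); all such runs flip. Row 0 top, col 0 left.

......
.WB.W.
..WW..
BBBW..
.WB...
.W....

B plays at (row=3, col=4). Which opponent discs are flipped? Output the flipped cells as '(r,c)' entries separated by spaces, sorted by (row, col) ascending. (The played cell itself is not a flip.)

Dir NW: opp run (2,3) capped by B -> flip
Dir N: first cell '.' (not opp) -> no flip
Dir NE: first cell '.' (not opp) -> no flip
Dir W: opp run (3,3) capped by B -> flip
Dir E: first cell '.' (not opp) -> no flip
Dir SW: first cell '.' (not opp) -> no flip
Dir S: first cell '.' (not opp) -> no flip
Dir SE: first cell '.' (not opp) -> no flip

Answer: (2,3) (3,3)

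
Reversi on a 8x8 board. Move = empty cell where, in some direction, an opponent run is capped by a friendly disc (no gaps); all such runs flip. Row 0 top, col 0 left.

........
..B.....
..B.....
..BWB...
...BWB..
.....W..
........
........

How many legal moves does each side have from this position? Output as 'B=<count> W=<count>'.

Answer: B=4 W=7

Derivation:
-- B to move --
(2,3): flips 1 -> legal
(2,4): no bracket -> illegal
(3,5): no bracket -> illegal
(4,2): no bracket -> illegal
(4,6): no bracket -> illegal
(5,3): no bracket -> illegal
(5,4): flips 1 -> legal
(5,6): no bracket -> illegal
(6,4): no bracket -> illegal
(6,5): flips 1 -> legal
(6,6): flips 3 -> legal
B mobility = 4
-- W to move --
(0,1): no bracket -> illegal
(0,2): no bracket -> illegal
(0,3): no bracket -> illegal
(1,1): flips 1 -> legal
(1,3): no bracket -> illegal
(2,1): no bracket -> illegal
(2,3): no bracket -> illegal
(2,4): flips 1 -> legal
(2,5): no bracket -> illegal
(3,1): flips 1 -> legal
(3,5): flips 2 -> legal
(3,6): no bracket -> illegal
(4,1): no bracket -> illegal
(4,2): flips 1 -> legal
(4,6): flips 1 -> legal
(5,2): no bracket -> illegal
(5,3): flips 1 -> legal
(5,4): no bracket -> illegal
(5,6): no bracket -> illegal
W mobility = 7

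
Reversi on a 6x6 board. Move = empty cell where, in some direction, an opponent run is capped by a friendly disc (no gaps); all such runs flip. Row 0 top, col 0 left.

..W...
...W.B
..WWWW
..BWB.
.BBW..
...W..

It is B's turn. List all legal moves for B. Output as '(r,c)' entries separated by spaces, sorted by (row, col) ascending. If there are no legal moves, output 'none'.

Answer: (1,2) (1,4) (3,5) (4,4) (5,2) (5,4)

Derivation:
(0,1): no bracket -> illegal
(0,3): no bracket -> illegal
(0,4): no bracket -> illegal
(1,1): no bracket -> illegal
(1,2): flips 2 -> legal
(1,4): flips 2 -> legal
(2,1): no bracket -> illegal
(3,1): no bracket -> illegal
(3,5): flips 1 -> legal
(4,4): flips 1 -> legal
(5,2): flips 1 -> legal
(5,4): flips 1 -> legal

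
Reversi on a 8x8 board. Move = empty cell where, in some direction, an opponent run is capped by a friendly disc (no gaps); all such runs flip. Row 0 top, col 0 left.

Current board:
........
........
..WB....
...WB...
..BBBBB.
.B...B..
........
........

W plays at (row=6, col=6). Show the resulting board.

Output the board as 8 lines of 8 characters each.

Place W at (6,6); scan 8 dirs for brackets.
Dir NW: opp run (5,5) (4,4) capped by W -> flip
Dir N: first cell '.' (not opp) -> no flip
Dir NE: first cell '.' (not opp) -> no flip
Dir W: first cell '.' (not opp) -> no flip
Dir E: first cell '.' (not opp) -> no flip
Dir SW: first cell '.' (not opp) -> no flip
Dir S: first cell '.' (not opp) -> no flip
Dir SE: first cell '.' (not opp) -> no flip
All flips: (4,4) (5,5)

Answer: ........
........
..WB....
...WB...
..BBWBB.
.B...W..
......W.
........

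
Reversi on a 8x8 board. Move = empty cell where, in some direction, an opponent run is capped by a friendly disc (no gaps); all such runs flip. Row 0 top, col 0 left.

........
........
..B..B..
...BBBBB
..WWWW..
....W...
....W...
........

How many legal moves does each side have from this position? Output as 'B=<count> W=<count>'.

-- B to move --
(3,1): no bracket -> illegal
(3,2): no bracket -> illegal
(4,1): no bracket -> illegal
(4,6): no bracket -> illegal
(5,1): flips 1 -> legal
(5,2): flips 1 -> legal
(5,3): flips 2 -> legal
(5,5): flips 2 -> legal
(5,6): flips 1 -> legal
(6,3): flips 2 -> legal
(6,5): no bracket -> illegal
(7,3): no bracket -> illegal
(7,4): flips 3 -> legal
(7,5): no bracket -> illegal
B mobility = 7
-- W to move --
(1,1): flips 2 -> legal
(1,2): no bracket -> illegal
(1,3): no bracket -> illegal
(1,4): no bracket -> illegal
(1,5): flips 2 -> legal
(1,6): flips 2 -> legal
(2,1): no bracket -> illegal
(2,3): flips 2 -> legal
(2,4): flips 2 -> legal
(2,6): flips 1 -> legal
(2,7): flips 1 -> legal
(3,1): no bracket -> illegal
(3,2): no bracket -> illegal
(4,6): no bracket -> illegal
(4,7): no bracket -> illegal
W mobility = 7

Answer: B=7 W=7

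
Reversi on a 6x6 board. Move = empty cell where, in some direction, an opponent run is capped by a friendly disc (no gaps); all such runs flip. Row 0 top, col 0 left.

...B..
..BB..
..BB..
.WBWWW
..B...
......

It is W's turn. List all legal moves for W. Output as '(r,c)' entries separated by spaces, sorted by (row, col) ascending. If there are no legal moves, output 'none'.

Answer: (0,1) (0,4) (1,1) (5,1) (5,3)

Derivation:
(0,1): flips 2 -> legal
(0,2): no bracket -> illegal
(0,4): flips 2 -> legal
(1,1): flips 1 -> legal
(1,4): no bracket -> illegal
(2,1): no bracket -> illegal
(2,4): no bracket -> illegal
(4,1): no bracket -> illegal
(4,3): no bracket -> illegal
(5,1): flips 1 -> legal
(5,2): no bracket -> illegal
(5,3): flips 1 -> legal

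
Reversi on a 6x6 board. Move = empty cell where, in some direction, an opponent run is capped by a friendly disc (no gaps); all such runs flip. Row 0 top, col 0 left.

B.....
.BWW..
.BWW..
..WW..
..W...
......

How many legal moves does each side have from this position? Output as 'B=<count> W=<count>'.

Answer: B=5 W=3

Derivation:
-- B to move --
(0,1): no bracket -> illegal
(0,2): no bracket -> illegal
(0,3): flips 1 -> legal
(0,4): no bracket -> illegal
(1,4): flips 2 -> legal
(2,4): flips 2 -> legal
(3,1): no bracket -> illegal
(3,4): no bracket -> illegal
(4,1): no bracket -> illegal
(4,3): flips 1 -> legal
(4,4): flips 2 -> legal
(5,1): no bracket -> illegal
(5,2): no bracket -> illegal
(5,3): no bracket -> illegal
B mobility = 5
-- W to move --
(0,1): no bracket -> illegal
(0,2): no bracket -> illegal
(1,0): flips 2 -> legal
(2,0): flips 1 -> legal
(3,0): flips 1 -> legal
(3,1): no bracket -> illegal
W mobility = 3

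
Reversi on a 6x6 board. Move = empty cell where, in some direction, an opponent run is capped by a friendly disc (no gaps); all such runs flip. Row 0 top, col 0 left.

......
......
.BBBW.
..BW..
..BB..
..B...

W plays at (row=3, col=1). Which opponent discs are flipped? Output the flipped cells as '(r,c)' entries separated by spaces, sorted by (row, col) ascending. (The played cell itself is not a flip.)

Dir NW: first cell '.' (not opp) -> no flip
Dir N: opp run (2,1), next='.' -> no flip
Dir NE: opp run (2,2), next='.' -> no flip
Dir W: first cell '.' (not opp) -> no flip
Dir E: opp run (3,2) capped by W -> flip
Dir SW: first cell '.' (not opp) -> no flip
Dir S: first cell '.' (not opp) -> no flip
Dir SE: opp run (4,2), next='.' -> no flip

Answer: (3,2)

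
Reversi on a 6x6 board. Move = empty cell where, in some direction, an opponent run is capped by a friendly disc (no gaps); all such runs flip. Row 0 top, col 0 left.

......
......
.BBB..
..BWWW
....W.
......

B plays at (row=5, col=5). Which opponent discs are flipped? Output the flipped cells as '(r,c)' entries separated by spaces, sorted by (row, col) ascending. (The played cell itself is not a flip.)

Answer: (3,3) (4,4)

Derivation:
Dir NW: opp run (4,4) (3,3) capped by B -> flip
Dir N: first cell '.' (not opp) -> no flip
Dir NE: edge -> no flip
Dir W: first cell '.' (not opp) -> no flip
Dir E: edge -> no flip
Dir SW: edge -> no flip
Dir S: edge -> no flip
Dir SE: edge -> no flip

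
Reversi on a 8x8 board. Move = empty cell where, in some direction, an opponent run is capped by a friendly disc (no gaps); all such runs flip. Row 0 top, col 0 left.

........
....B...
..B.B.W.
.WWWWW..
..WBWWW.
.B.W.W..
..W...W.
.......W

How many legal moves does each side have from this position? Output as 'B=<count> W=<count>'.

-- B to move --
(1,5): no bracket -> illegal
(1,6): no bracket -> illegal
(1,7): no bracket -> illegal
(2,0): no bracket -> illegal
(2,1): flips 1 -> legal
(2,3): flips 1 -> legal
(2,5): flips 1 -> legal
(2,7): no bracket -> illegal
(3,0): no bracket -> illegal
(3,6): no bracket -> illegal
(3,7): no bracket -> illegal
(4,0): flips 1 -> legal
(4,1): flips 1 -> legal
(4,7): flips 3 -> legal
(5,2): flips 2 -> legal
(5,4): flips 2 -> legal
(5,6): no bracket -> illegal
(5,7): flips 2 -> legal
(6,1): no bracket -> illegal
(6,3): flips 1 -> legal
(6,4): no bracket -> illegal
(6,5): no bracket -> illegal
(6,7): no bracket -> illegal
(7,1): no bracket -> illegal
(7,2): no bracket -> illegal
(7,3): flips 1 -> legal
(7,5): no bracket -> illegal
(7,6): no bracket -> illegal
B mobility = 11
-- W to move --
(0,3): no bracket -> illegal
(0,4): flips 2 -> legal
(0,5): no bracket -> illegal
(1,1): flips 1 -> legal
(1,2): flips 1 -> legal
(1,3): flips 2 -> legal
(1,5): flips 1 -> legal
(2,1): no bracket -> illegal
(2,3): no bracket -> illegal
(2,5): no bracket -> illegal
(4,0): flips 1 -> legal
(4,1): no bracket -> illegal
(5,0): no bracket -> illegal
(5,2): flips 1 -> legal
(5,4): flips 1 -> legal
(6,0): flips 1 -> legal
(6,1): no bracket -> illegal
W mobility = 9

Answer: B=11 W=9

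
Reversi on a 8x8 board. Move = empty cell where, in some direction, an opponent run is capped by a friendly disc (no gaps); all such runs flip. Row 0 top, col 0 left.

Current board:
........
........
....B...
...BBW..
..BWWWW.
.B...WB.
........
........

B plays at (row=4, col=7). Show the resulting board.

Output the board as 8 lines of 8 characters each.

Answer: ........
........
....B...
...BBW..
..BBBBBB
.B...WB.
........
........

Derivation:
Place B at (4,7); scan 8 dirs for brackets.
Dir NW: first cell '.' (not opp) -> no flip
Dir N: first cell '.' (not opp) -> no flip
Dir NE: edge -> no flip
Dir W: opp run (4,6) (4,5) (4,4) (4,3) capped by B -> flip
Dir E: edge -> no flip
Dir SW: first cell 'B' (not opp) -> no flip
Dir S: first cell '.' (not opp) -> no flip
Dir SE: edge -> no flip
All flips: (4,3) (4,4) (4,5) (4,6)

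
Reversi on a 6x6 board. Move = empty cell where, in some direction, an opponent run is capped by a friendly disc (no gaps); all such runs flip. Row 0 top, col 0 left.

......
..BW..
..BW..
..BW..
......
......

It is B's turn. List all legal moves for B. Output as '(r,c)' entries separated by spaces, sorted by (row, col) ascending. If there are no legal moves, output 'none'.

Answer: (0,4) (1,4) (2,4) (3,4) (4,4)

Derivation:
(0,2): no bracket -> illegal
(0,3): no bracket -> illegal
(0,4): flips 1 -> legal
(1,4): flips 2 -> legal
(2,4): flips 1 -> legal
(3,4): flips 2 -> legal
(4,2): no bracket -> illegal
(4,3): no bracket -> illegal
(4,4): flips 1 -> legal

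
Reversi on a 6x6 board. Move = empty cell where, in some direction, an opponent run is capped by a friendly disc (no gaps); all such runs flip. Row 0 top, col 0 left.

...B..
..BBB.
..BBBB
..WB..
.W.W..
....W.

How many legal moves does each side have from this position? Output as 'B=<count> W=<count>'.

-- B to move --
(2,1): no bracket -> illegal
(3,0): no bracket -> illegal
(3,1): flips 1 -> legal
(3,4): no bracket -> illegal
(4,0): no bracket -> illegal
(4,2): flips 1 -> legal
(4,4): no bracket -> illegal
(4,5): no bracket -> illegal
(5,0): flips 2 -> legal
(5,1): no bracket -> illegal
(5,2): no bracket -> illegal
(5,3): flips 1 -> legal
(5,5): no bracket -> illegal
B mobility = 4
-- W to move --
(0,1): no bracket -> illegal
(0,2): flips 2 -> legal
(0,4): no bracket -> illegal
(0,5): flips 2 -> legal
(1,1): no bracket -> illegal
(1,5): no bracket -> illegal
(2,1): no bracket -> illegal
(3,1): no bracket -> illegal
(3,4): flips 1 -> legal
(3,5): no bracket -> illegal
(4,2): no bracket -> illegal
(4,4): no bracket -> illegal
W mobility = 3

Answer: B=4 W=3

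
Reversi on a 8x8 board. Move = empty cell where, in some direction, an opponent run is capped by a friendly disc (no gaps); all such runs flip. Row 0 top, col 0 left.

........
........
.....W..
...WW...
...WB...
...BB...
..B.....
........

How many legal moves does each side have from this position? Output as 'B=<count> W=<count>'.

Answer: B=5 W=5

Derivation:
-- B to move --
(1,4): no bracket -> illegal
(1,5): no bracket -> illegal
(1,6): no bracket -> illegal
(2,2): flips 1 -> legal
(2,3): flips 2 -> legal
(2,4): flips 1 -> legal
(2,6): no bracket -> illegal
(3,2): flips 1 -> legal
(3,5): no bracket -> illegal
(3,6): no bracket -> illegal
(4,2): flips 1 -> legal
(4,5): no bracket -> illegal
(5,2): no bracket -> illegal
B mobility = 5
-- W to move --
(3,5): no bracket -> illegal
(4,2): no bracket -> illegal
(4,5): flips 1 -> legal
(5,1): no bracket -> illegal
(5,2): no bracket -> illegal
(5,5): flips 1 -> legal
(6,1): no bracket -> illegal
(6,3): flips 1 -> legal
(6,4): flips 2 -> legal
(6,5): flips 1 -> legal
(7,1): no bracket -> illegal
(7,2): no bracket -> illegal
(7,3): no bracket -> illegal
W mobility = 5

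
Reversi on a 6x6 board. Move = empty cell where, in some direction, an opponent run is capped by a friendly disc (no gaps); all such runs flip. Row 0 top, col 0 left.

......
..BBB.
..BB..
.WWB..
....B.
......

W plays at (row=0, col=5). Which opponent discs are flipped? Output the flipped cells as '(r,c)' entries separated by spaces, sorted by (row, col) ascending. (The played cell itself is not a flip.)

Dir NW: edge -> no flip
Dir N: edge -> no flip
Dir NE: edge -> no flip
Dir W: first cell '.' (not opp) -> no flip
Dir E: edge -> no flip
Dir SW: opp run (1,4) (2,3) capped by W -> flip
Dir S: first cell '.' (not opp) -> no flip
Dir SE: edge -> no flip

Answer: (1,4) (2,3)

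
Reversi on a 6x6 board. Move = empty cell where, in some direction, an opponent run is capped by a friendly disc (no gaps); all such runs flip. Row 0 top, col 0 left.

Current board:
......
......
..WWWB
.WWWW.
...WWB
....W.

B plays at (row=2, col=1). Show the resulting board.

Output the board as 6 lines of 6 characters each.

Place B at (2,1); scan 8 dirs for brackets.
Dir NW: first cell '.' (not opp) -> no flip
Dir N: first cell '.' (not opp) -> no flip
Dir NE: first cell '.' (not opp) -> no flip
Dir W: first cell '.' (not opp) -> no flip
Dir E: opp run (2,2) (2,3) (2,4) capped by B -> flip
Dir SW: first cell '.' (not opp) -> no flip
Dir S: opp run (3,1), next='.' -> no flip
Dir SE: opp run (3,2) (4,3) (5,4), next=edge -> no flip
All flips: (2,2) (2,3) (2,4)

Answer: ......
......
.BBBBB
.WWWW.
...WWB
....W.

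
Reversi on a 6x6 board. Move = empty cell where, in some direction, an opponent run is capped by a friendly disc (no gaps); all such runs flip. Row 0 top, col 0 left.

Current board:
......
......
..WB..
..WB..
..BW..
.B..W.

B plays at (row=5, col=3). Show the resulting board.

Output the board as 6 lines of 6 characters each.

Place B at (5,3); scan 8 dirs for brackets.
Dir NW: first cell 'B' (not opp) -> no flip
Dir N: opp run (4,3) capped by B -> flip
Dir NE: first cell '.' (not opp) -> no flip
Dir W: first cell '.' (not opp) -> no flip
Dir E: opp run (5,4), next='.' -> no flip
Dir SW: edge -> no flip
Dir S: edge -> no flip
Dir SE: edge -> no flip
All flips: (4,3)

Answer: ......
......
..WB..
..WB..
..BB..
.B.BW.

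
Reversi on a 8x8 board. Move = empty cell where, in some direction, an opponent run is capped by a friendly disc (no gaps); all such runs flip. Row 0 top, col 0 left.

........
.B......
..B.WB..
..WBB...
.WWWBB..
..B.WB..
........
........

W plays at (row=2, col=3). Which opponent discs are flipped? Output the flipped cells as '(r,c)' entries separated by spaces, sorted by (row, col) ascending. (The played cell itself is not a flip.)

Answer: (3,3)

Derivation:
Dir NW: first cell '.' (not opp) -> no flip
Dir N: first cell '.' (not opp) -> no flip
Dir NE: first cell '.' (not opp) -> no flip
Dir W: opp run (2,2), next='.' -> no flip
Dir E: first cell 'W' (not opp) -> no flip
Dir SW: first cell 'W' (not opp) -> no flip
Dir S: opp run (3,3) capped by W -> flip
Dir SE: opp run (3,4) (4,5), next='.' -> no flip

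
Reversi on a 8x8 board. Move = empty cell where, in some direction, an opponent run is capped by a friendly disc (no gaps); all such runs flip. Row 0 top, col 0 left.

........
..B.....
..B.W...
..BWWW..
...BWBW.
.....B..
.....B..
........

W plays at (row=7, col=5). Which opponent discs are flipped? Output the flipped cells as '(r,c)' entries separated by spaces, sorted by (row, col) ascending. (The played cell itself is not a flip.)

Answer: (4,5) (5,5) (6,5)

Derivation:
Dir NW: first cell '.' (not opp) -> no flip
Dir N: opp run (6,5) (5,5) (4,5) capped by W -> flip
Dir NE: first cell '.' (not opp) -> no flip
Dir W: first cell '.' (not opp) -> no flip
Dir E: first cell '.' (not opp) -> no flip
Dir SW: edge -> no flip
Dir S: edge -> no flip
Dir SE: edge -> no flip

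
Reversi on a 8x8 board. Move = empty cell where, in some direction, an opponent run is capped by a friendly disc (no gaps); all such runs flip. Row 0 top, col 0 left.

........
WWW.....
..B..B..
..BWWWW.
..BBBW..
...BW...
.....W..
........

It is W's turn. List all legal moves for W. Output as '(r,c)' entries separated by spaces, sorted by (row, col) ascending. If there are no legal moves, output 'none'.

Answer: (1,4) (1,5) (1,6) (2,1) (3,1) (4,1) (5,1) (5,2) (5,5) (6,2) (6,3)

Derivation:
(1,3): no bracket -> illegal
(1,4): flips 1 -> legal
(1,5): flips 1 -> legal
(1,6): flips 1 -> legal
(2,1): flips 2 -> legal
(2,3): no bracket -> illegal
(2,4): no bracket -> illegal
(2,6): no bracket -> illegal
(3,1): flips 1 -> legal
(4,1): flips 3 -> legal
(5,1): flips 1 -> legal
(5,2): flips 5 -> legal
(5,5): flips 1 -> legal
(6,2): flips 2 -> legal
(6,3): flips 2 -> legal
(6,4): no bracket -> illegal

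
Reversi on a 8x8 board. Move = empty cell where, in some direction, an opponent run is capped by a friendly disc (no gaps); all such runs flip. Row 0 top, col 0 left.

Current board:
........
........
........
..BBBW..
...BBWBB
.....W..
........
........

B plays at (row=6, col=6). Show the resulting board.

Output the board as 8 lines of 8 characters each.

Answer: ........
........
........
..BBBW..
...BBWBB
.....B..
......B.
........

Derivation:
Place B at (6,6); scan 8 dirs for brackets.
Dir NW: opp run (5,5) capped by B -> flip
Dir N: first cell '.' (not opp) -> no flip
Dir NE: first cell '.' (not opp) -> no flip
Dir W: first cell '.' (not opp) -> no flip
Dir E: first cell '.' (not opp) -> no flip
Dir SW: first cell '.' (not opp) -> no flip
Dir S: first cell '.' (not opp) -> no flip
Dir SE: first cell '.' (not opp) -> no flip
All flips: (5,5)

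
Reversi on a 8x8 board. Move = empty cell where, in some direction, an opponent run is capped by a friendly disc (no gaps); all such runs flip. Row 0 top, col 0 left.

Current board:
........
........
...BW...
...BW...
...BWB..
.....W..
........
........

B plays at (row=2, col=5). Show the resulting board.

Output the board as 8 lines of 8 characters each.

Answer: ........
........
...BBB..
...BB...
...BWB..
.....W..
........
........

Derivation:
Place B at (2,5); scan 8 dirs for brackets.
Dir NW: first cell '.' (not opp) -> no flip
Dir N: first cell '.' (not opp) -> no flip
Dir NE: first cell '.' (not opp) -> no flip
Dir W: opp run (2,4) capped by B -> flip
Dir E: first cell '.' (not opp) -> no flip
Dir SW: opp run (3,4) capped by B -> flip
Dir S: first cell '.' (not opp) -> no flip
Dir SE: first cell '.' (not opp) -> no flip
All flips: (2,4) (3,4)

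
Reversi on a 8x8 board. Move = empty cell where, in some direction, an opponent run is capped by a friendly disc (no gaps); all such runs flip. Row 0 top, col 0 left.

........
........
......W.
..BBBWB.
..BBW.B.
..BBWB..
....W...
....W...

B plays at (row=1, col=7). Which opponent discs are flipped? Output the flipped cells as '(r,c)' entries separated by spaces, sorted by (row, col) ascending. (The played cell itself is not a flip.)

Dir NW: first cell '.' (not opp) -> no flip
Dir N: first cell '.' (not opp) -> no flip
Dir NE: edge -> no flip
Dir W: first cell '.' (not opp) -> no flip
Dir E: edge -> no flip
Dir SW: opp run (2,6) (3,5) (4,4) capped by B -> flip
Dir S: first cell '.' (not opp) -> no flip
Dir SE: edge -> no flip

Answer: (2,6) (3,5) (4,4)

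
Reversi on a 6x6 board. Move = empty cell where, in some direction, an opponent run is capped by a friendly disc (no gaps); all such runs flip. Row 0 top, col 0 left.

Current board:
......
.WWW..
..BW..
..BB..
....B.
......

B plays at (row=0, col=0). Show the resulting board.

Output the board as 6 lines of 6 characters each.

Place B at (0,0); scan 8 dirs for brackets.
Dir NW: edge -> no flip
Dir N: edge -> no flip
Dir NE: edge -> no flip
Dir W: edge -> no flip
Dir E: first cell '.' (not opp) -> no flip
Dir SW: edge -> no flip
Dir S: first cell '.' (not opp) -> no flip
Dir SE: opp run (1,1) capped by B -> flip
All flips: (1,1)

Answer: B.....
.BWW..
..BW..
..BB..
....B.
......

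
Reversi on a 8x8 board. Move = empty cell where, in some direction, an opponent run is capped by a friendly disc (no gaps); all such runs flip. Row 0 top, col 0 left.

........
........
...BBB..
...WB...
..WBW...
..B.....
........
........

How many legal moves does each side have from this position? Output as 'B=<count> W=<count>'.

Answer: B=5 W=6

Derivation:
-- B to move --
(2,2): no bracket -> illegal
(3,1): no bracket -> illegal
(3,2): flips 2 -> legal
(3,5): no bracket -> illegal
(4,1): flips 1 -> legal
(4,5): flips 1 -> legal
(5,1): flips 2 -> legal
(5,3): no bracket -> illegal
(5,4): flips 1 -> legal
(5,5): no bracket -> illegal
B mobility = 5
-- W to move --
(1,2): no bracket -> illegal
(1,3): flips 1 -> legal
(1,4): flips 2 -> legal
(1,5): flips 1 -> legal
(1,6): no bracket -> illegal
(2,2): no bracket -> illegal
(2,6): no bracket -> illegal
(3,2): no bracket -> illegal
(3,5): flips 1 -> legal
(3,6): no bracket -> illegal
(4,1): no bracket -> illegal
(4,5): no bracket -> illegal
(5,1): no bracket -> illegal
(5,3): flips 1 -> legal
(5,4): no bracket -> illegal
(6,1): no bracket -> illegal
(6,2): flips 1 -> legal
(6,3): no bracket -> illegal
W mobility = 6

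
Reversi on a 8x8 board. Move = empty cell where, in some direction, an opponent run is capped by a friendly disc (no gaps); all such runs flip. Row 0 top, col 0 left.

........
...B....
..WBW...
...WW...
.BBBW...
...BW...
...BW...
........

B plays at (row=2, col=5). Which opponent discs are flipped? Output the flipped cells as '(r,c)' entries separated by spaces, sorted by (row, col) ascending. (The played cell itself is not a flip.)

Dir NW: first cell '.' (not opp) -> no flip
Dir N: first cell '.' (not opp) -> no flip
Dir NE: first cell '.' (not opp) -> no flip
Dir W: opp run (2,4) capped by B -> flip
Dir E: first cell '.' (not opp) -> no flip
Dir SW: opp run (3,4) capped by B -> flip
Dir S: first cell '.' (not opp) -> no flip
Dir SE: first cell '.' (not opp) -> no flip

Answer: (2,4) (3,4)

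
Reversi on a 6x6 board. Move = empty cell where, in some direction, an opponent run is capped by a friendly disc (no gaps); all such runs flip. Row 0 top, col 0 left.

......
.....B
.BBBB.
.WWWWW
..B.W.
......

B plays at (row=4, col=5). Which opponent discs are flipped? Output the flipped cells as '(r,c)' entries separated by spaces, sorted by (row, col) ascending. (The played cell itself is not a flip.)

Answer: (3,4)

Derivation:
Dir NW: opp run (3,4) capped by B -> flip
Dir N: opp run (3,5), next='.' -> no flip
Dir NE: edge -> no flip
Dir W: opp run (4,4), next='.' -> no flip
Dir E: edge -> no flip
Dir SW: first cell '.' (not opp) -> no flip
Dir S: first cell '.' (not opp) -> no flip
Dir SE: edge -> no flip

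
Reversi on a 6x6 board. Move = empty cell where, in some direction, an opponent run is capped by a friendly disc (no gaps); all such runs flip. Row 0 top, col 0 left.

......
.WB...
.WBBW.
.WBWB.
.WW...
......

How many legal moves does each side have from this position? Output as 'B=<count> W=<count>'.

Answer: B=11 W=7

Derivation:
-- B to move --
(0,0): flips 1 -> legal
(0,1): no bracket -> illegal
(0,2): no bracket -> illegal
(1,0): flips 2 -> legal
(1,3): no bracket -> illegal
(1,4): flips 1 -> legal
(1,5): no bracket -> illegal
(2,0): flips 1 -> legal
(2,5): flips 1 -> legal
(3,0): flips 2 -> legal
(3,5): no bracket -> illegal
(4,0): flips 1 -> legal
(4,3): flips 1 -> legal
(4,4): flips 1 -> legal
(5,0): flips 1 -> legal
(5,1): no bracket -> illegal
(5,2): flips 1 -> legal
(5,3): no bracket -> illegal
B mobility = 11
-- W to move --
(0,1): no bracket -> illegal
(0,2): flips 3 -> legal
(0,3): flips 1 -> legal
(1,3): flips 3 -> legal
(1,4): flips 2 -> legal
(2,5): no bracket -> illegal
(3,5): flips 1 -> legal
(4,3): flips 1 -> legal
(4,4): flips 1 -> legal
(4,5): no bracket -> illegal
W mobility = 7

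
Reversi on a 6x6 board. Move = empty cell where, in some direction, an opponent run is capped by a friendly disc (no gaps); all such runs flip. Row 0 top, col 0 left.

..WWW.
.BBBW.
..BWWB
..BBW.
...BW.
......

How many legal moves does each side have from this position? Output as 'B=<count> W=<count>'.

-- B to move --
(0,1): no bracket -> illegal
(0,5): flips 2 -> legal
(1,5): flips 2 -> legal
(3,5): flips 2 -> legal
(4,5): flips 3 -> legal
(5,3): no bracket -> illegal
(5,4): no bracket -> illegal
(5,5): flips 1 -> legal
B mobility = 5
-- W to move --
(0,0): flips 3 -> legal
(0,1): flips 1 -> legal
(1,0): flips 3 -> legal
(1,5): no bracket -> illegal
(2,0): flips 1 -> legal
(2,1): flips 2 -> legal
(3,1): flips 4 -> legal
(3,5): no bracket -> illegal
(4,1): flips 1 -> legal
(4,2): flips 5 -> legal
(5,2): flips 1 -> legal
(5,3): flips 2 -> legal
(5,4): no bracket -> illegal
W mobility = 10

Answer: B=5 W=10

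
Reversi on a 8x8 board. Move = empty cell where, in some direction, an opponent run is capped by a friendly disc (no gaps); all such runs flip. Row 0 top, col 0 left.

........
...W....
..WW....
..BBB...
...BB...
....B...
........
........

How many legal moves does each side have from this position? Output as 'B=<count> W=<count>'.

Answer: B=4 W=5

Derivation:
-- B to move --
(0,2): no bracket -> illegal
(0,3): flips 2 -> legal
(0,4): no bracket -> illegal
(1,1): flips 1 -> legal
(1,2): flips 2 -> legal
(1,4): flips 1 -> legal
(2,1): no bracket -> illegal
(2,4): no bracket -> illegal
(3,1): no bracket -> illegal
B mobility = 4
-- W to move --
(2,1): no bracket -> illegal
(2,4): no bracket -> illegal
(2,5): no bracket -> illegal
(3,1): no bracket -> illegal
(3,5): no bracket -> illegal
(4,1): flips 1 -> legal
(4,2): flips 1 -> legal
(4,5): flips 1 -> legal
(5,2): no bracket -> illegal
(5,3): flips 2 -> legal
(5,5): flips 2 -> legal
(6,3): no bracket -> illegal
(6,4): no bracket -> illegal
(6,5): no bracket -> illegal
W mobility = 5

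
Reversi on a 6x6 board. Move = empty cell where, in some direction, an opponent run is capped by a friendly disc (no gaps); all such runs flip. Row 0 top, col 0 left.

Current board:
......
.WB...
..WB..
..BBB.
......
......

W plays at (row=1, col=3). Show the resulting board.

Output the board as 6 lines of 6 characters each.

Place W at (1,3); scan 8 dirs for brackets.
Dir NW: first cell '.' (not opp) -> no flip
Dir N: first cell '.' (not opp) -> no flip
Dir NE: first cell '.' (not opp) -> no flip
Dir W: opp run (1,2) capped by W -> flip
Dir E: first cell '.' (not opp) -> no flip
Dir SW: first cell 'W' (not opp) -> no flip
Dir S: opp run (2,3) (3,3), next='.' -> no flip
Dir SE: first cell '.' (not opp) -> no flip
All flips: (1,2)

Answer: ......
.WWW..
..WB..
..BBB.
......
......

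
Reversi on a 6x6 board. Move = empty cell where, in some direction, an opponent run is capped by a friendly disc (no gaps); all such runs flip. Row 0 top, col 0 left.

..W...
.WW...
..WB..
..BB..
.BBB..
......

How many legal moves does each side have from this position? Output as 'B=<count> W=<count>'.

Answer: B=3 W=4

Derivation:
-- B to move --
(0,0): flips 2 -> legal
(0,1): flips 1 -> legal
(0,3): no bracket -> illegal
(1,0): no bracket -> illegal
(1,3): no bracket -> illegal
(2,0): no bracket -> illegal
(2,1): flips 1 -> legal
(3,1): no bracket -> illegal
B mobility = 3
-- W to move --
(1,3): no bracket -> illegal
(1,4): no bracket -> illegal
(2,1): no bracket -> illegal
(2,4): flips 1 -> legal
(3,0): no bracket -> illegal
(3,1): no bracket -> illegal
(3,4): flips 1 -> legal
(4,0): no bracket -> illegal
(4,4): flips 1 -> legal
(5,0): no bracket -> illegal
(5,1): no bracket -> illegal
(5,2): flips 2 -> legal
(5,3): no bracket -> illegal
(5,4): no bracket -> illegal
W mobility = 4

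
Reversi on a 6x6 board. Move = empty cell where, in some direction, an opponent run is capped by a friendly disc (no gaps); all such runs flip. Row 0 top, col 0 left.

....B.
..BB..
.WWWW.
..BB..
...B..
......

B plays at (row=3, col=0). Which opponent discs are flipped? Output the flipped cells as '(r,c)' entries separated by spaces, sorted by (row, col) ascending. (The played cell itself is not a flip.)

Answer: (2,1)

Derivation:
Dir NW: edge -> no flip
Dir N: first cell '.' (not opp) -> no flip
Dir NE: opp run (2,1) capped by B -> flip
Dir W: edge -> no flip
Dir E: first cell '.' (not opp) -> no flip
Dir SW: edge -> no flip
Dir S: first cell '.' (not opp) -> no flip
Dir SE: first cell '.' (not opp) -> no flip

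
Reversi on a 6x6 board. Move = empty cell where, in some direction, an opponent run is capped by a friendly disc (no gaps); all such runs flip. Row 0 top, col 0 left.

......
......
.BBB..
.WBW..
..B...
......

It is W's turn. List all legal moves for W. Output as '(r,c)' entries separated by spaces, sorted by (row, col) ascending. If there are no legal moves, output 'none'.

(1,0): no bracket -> illegal
(1,1): flips 2 -> legal
(1,2): no bracket -> illegal
(1,3): flips 2 -> legal
(1,4): no bracket -> illegal
(2,0): no bracket -> illegal
(2,4): no bracket -> illegal
(3,0): no bracket -> illegal
(3,4): no bracket -> illegal
(4,1): no bracket -> illegal
(4,3): no bracket -> illegal
(5,1): flips 1 -> legal
(5,2): no bracket -> illegal
(5,3): flips 1 -> legal

Answer: (1,1) (1,3) (5,1) (5,3)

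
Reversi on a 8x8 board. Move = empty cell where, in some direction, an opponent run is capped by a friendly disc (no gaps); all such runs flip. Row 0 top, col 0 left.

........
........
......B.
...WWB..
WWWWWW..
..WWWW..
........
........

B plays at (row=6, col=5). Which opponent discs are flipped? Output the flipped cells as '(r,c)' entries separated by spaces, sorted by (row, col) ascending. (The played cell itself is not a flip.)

Dir NW: opp run (5,4) (4,3), next='.' -> no flip
Dir N: opp run (5,5) (4,5) capped by B -> flip
Dir NE: first cell '.' (not opp) -> no flip
Dir W: first cell '.' (not opp) -> no flip
Dir E: first cell '.' (not opp) -> no flip
Dir SW: first cell '.' (not opp) -> no flip
Dir S: first cell '.' (not opp) -> no flip
Dir SE: first cell '.' (not opp) -> no flip

Answer: (4,5) (5,5)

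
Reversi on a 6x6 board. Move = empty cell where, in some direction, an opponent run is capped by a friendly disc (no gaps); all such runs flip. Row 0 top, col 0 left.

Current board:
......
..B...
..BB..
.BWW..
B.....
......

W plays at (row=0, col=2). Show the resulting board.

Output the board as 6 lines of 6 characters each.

Place W at (0,2); scan 8 dirs for brackets.
Dir NW: edge -> no flip
Dir N: edge -> no flip
Dir NE: edge -> no flip
Dir W: first cell '.' (not opp) -> no flip
Dir E: first cell '.' (not opp) -> no flip
Dir SW: first cell '.' (not opp) -> no flip
Dir S: opp run (1,2) (2,2) capped by W -> flip
Dir SE: first cell '.' (not opp) -> no flip
All flips: (1,2) (2,2)

Answer: ..W...
..W...
..WB..
.BWW..
B.....
......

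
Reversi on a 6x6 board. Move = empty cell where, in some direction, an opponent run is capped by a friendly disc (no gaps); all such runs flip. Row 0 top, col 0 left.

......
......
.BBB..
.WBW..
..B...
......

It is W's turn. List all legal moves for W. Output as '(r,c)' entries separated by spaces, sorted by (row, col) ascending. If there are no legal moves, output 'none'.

Answer: (1,1) (1,3) (5,1) (5,3)

Derivation:
(1,0): no bracket -> illegal
(1,1): flips 2 -> legal
(1,2): no bracket -> illegal
(1,3): flips 2 -> legal
(1,4): no bracket -> illegal
(2,0): no bracket -> illegal
(2,4): no bracket -> illegal
(3,0): no bracket -> illegal
(3,4): no bracket -> illegal
(4,1): no bracket -> illegal
(4,3): no bracket -> illegal
(5,1): flips 1 -> legal
(5,2): no bracket -> illegal
(5,3): flips 1 -> legal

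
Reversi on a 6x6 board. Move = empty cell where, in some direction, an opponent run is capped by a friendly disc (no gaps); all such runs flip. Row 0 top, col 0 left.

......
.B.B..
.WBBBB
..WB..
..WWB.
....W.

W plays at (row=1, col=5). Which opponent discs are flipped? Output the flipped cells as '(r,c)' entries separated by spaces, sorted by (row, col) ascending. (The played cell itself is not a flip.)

Answer: (2,4) (3,3)

Derivation:
Dir NW: first cell '.' (not opp) -> no flip
Dir N: first cell '.' (not opp) -> no flip
Dir NE: edge -> no flip
Dir W: first cell '.' (not opp) -> no flip
Dir E: edge -> no flip
Dir SW: opp run (2,4) (3,3) capped by W -> flip
Dir S: opp run (2,5), next='.' -> no flip
Dir SE: edge -> no flip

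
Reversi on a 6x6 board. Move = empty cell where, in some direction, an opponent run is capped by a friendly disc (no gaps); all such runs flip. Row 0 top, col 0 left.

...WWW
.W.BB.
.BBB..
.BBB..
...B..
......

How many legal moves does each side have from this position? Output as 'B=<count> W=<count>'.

Answer: B=2 W=6

Derivation:
-- B to move --
(0,0): flips 1 -> legal
(0,1): flips 1 -> legal
(0,2): no bracket -> illegal
(1,0): no bracket -> illegal
(1,2): no bracket -> illegal
(1,5): no bracket -> illegal
(2,0): no bracket -> illegal
B mobility = 2
-- W to move --
(0,2): no bracket -> illegal
(1,0): no bracket -> illegal
(1,2): no bracket -> illegal
(1,5): no bracket -> illegal
(2,0): no bracket -> illegal
(2,4): flips 1 -> legal
(2,5): flips 1 -> legal
(3,0): no bracket -> illegal
(3,4): no bracket -> illegal
(4,0): flips 3 -> legal
(4,1): flips 5 -> legal
(4,2): no bracket -> illegal
(4,4): flips 2 -> legal
(5,2): no bracket -> illegal
(5,3): flips 4 -> legal
(5,4): no bracket -> illegal
W mobility = 6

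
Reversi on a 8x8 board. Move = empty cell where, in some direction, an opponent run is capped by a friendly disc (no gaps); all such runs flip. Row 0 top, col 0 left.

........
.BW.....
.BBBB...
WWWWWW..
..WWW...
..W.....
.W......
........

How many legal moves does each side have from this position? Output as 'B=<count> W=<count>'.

-- B to move --
(0,1): flips 1 -> legal
(0,2): flips 1 -> legal
(0,3): flips 1 -> legal
(1,3): flips 1 -> legal
(2,0): no bracket -> illegal
(2,5): no bracket -> illegal
(2,6): no bracket -> illegal
(3,6): no bracket -> illegal
(4,0): flips 1 -> legal
(4,1): flips 2 -> legal
(4,5): flips 1 -> legal
(4,6): flips 1 -> legal
(5,0): no bracket -> illegal
(5,1): flips 2 -> legal
(5,3): flips 2 -> legal
(5,4): flips 4 -> legal
(5,5): flips 2 -> legal
(6,0): no bracket -> illegal
(6,2): flips 3 -> legal
(6,3): no bracket -> illegal
(7,0): no bracket -> illegal
(7,1): no bracket -> illegal
(7,2): no bracket -> illegal
B mobility = 13
-- W to move --
(0,0): flips 2 -> legal
(0,1): flips 2 -> legal
(0,2): no bracket -> illegal
(1,0): flips 2 -> legal
(1,3): flips 3 -> legal
(1,4): flips 2 -> legal
(1,5): flips 1 -> legal
(2,0): no bracket -> illegal
(2,5): no bracket -> illegal
W mobility = 6

Answer: B=13 W=6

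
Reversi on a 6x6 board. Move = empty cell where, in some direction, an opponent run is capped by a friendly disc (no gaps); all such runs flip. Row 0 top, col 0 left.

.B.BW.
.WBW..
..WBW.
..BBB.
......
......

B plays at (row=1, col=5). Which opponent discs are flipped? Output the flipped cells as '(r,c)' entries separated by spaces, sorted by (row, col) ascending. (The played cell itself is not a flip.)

Answer: (2,4)

Derivation:
Dir NW: opp run (0,4), next=edge -> no flip
Dir N: first cell '.' (not opp) -> no flip
Dir NE: edge -> no flip
Dir W: first cell '.' (not opp) -> no flip
Dir E: edge -> no flip
Dir SW: opp run (2,4) capped by B -> flip
Dir S: first cell '.' (not opp) -> no flip
Dir SE: edge -> no flip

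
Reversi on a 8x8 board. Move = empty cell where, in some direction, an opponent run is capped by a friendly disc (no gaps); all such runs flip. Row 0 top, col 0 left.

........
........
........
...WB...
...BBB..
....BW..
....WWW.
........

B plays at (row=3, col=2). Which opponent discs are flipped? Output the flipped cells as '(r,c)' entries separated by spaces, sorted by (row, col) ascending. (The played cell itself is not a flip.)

Answer: (3,3)

Derivation:
Dir NW: first cell '.' (not opp) -> no flip
Dir N: first cell '.' (not opp) -> no flip
Dir NE: first cell '.' (not opp) -> no flip
Dir W: first cell '.' (not opp) -> no flip
Dir E: opp run (3,3) capped by B -> flip
Dir SW: first cell '.' (not opp) -> no flip
Dir S: first cell '.' (not opp) -> no flip
Dir SE: first cell 'B' (not opp) -> no flip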